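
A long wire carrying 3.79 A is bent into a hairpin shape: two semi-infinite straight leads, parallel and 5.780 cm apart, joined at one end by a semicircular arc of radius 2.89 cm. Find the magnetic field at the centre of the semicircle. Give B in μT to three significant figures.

B ≈ 67.4 μT

The semicircular arc contributes B_arc = μ₀I·π/(4πR) = μ₀I/(4R) = 4.12×10⁻⁵ T.
Each semi-infinite lead is at perpendicular distance R = 0.0289 m from the centre, with the perpendicular foot at its near end, so it contributes μ₀I/(4πR); both point the same way, together 2.62×10⁻⁵ T.
Arc and leads all point the same direction: B = 4.12×10⁻⁵ + 2.62×10⁻⁵ = 6.74×10⁻⁵ T.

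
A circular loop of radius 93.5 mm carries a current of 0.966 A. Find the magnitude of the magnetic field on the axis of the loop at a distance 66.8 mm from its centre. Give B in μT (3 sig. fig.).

B ≈ 3.50 μT

On the axis of a circular loop, B = μ₀IR² / [2(R²+z²)^(3/2)].
R² + z² = (0.0935)² + (0.0668)² = 0.0132 m², and (R²+z²)^(3/2) = 1.52×10⁻³ m³.
B = (4π×10⁻⁷ × 0.966 × 0.008742) / (2 × 1.52×10⁻³) = 3.50×10⁻⁶ T.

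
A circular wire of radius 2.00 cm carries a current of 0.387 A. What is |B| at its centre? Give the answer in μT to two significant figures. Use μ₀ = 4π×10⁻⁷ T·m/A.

At the centre of a circular loop the Biot–Savart law gives B = μ₀I/(2R).
B = (4π×10⁻⁷ × 0.387) / (2 × 0.02) = 1.22×10⁻⁵ T.

B ≈ 12 μT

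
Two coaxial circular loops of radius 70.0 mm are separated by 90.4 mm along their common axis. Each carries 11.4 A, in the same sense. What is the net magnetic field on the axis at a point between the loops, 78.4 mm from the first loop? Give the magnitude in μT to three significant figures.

Each loop contributes B = μ₀IR²/[2(R²+z²)^(3/2)] on the axis, with z measured from that loop.
Loop 1 (z = 0.0784 m): B₁ = 3.02×10⁻⁵ T. Loop 2 (z = 0.012 m): B₂ = 9.80×10⁻⁵ T.
The fields add: B = B₁ + B₂ = 1.28×10⁻⁴ T.

B ≈ 128 μT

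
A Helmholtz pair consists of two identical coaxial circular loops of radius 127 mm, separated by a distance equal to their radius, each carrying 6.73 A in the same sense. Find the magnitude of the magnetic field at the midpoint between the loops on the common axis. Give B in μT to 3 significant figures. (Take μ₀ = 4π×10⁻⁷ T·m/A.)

B ≈ 47.6 μT

Each loop contributes B = μ₀IR²/[2(R²+z²)^(3/2)] on the axis, with z measured from that loop.
Loop 1 (z = 0.0635 m): B₁ = 2.38×10⁻⁵ T. Loop 2 (z = 0.0635 m): B₂ = 2.38×10⁻⁵ T.
The fields add: B = B₁ + B₂ = 4.76×10⁻⁵ T.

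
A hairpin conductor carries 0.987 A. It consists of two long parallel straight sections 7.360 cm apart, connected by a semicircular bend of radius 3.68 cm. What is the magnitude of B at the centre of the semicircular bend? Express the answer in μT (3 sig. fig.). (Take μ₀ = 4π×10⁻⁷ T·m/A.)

B ≈ 13.8 μT

The semicircular arc contributes B_arc = μ₀I·π/(4πR) = μ₀I/(4R) = 8.43×10⁻⁶ T.
Each semi-infinite lead is at perpendicular distance R = 0.0368 m from the centre, with the perpendicular foot at its near end, so it contributes μ₀I/(4πR); both point the same way, together 5.36×10⁻⁶ T.
Arc and leads all point the same direction: B = 8.43×10⁻⁶ + 5.36×10⁻⁶ = 1.38×10⁻⁵ T.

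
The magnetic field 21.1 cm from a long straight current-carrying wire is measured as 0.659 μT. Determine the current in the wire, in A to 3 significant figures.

For a long straight wire B = μ₀I/(2πd), so I = 2πdB/μ₀.
I = 2π × 0.211 × 6.59×10⁻⁷ / (4π×10⁻⁷) = 0.695 A.

I ≈ 0.695 A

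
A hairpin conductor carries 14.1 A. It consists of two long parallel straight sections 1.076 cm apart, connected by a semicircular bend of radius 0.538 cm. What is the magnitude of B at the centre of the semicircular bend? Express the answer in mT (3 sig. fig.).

B ≈ 1.35 mT

The semicircular arc contributes B_arc = μ₀I·π/(4πR) = μ₀I/(4R) = 8.23×10⁻⁴ T.
Each semi-infinite lead is at perpendicular distance R = 0.00538 m from the centre, with the perpendicular foot at its near end, so it contributes μ₀I/(4πR); both point the same way, together 5.24×10⁻⁴ T.
Arc and leads all point the same direction: B = 8.23×10⁻⁴ + 5.24×10⁻⁴ = 1.35×10⁻³ T.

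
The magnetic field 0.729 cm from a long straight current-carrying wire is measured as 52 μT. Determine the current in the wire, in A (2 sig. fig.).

For a long straight wire B = μ₀I/(2πd), so I = 2πdB/μ₀.
I = 2π × 0.00729 × 5.20×10⁻⁵ / (4π×10⁻⁷) = 1.90 A.

I ≈ 1.9 A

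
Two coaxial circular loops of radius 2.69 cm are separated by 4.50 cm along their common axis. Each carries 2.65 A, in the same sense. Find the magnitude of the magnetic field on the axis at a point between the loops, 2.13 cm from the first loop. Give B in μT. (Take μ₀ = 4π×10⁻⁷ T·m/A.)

B ≈ 56.0 μT

Each loop contributes B = μ₀IR²/[2(R²+z²)^(3/2)] on the axis, with z measured from that loop.
Loop 1 (z = 0.0213 m): B₁ = 2.98×10⁻⁵ T. Loop 2 (z = 0.0237 m): B₂ = 2.61×10⁻⁵ T.
The fields add: B = B₁ + B₂ = 5.60×10⁻⁵ T.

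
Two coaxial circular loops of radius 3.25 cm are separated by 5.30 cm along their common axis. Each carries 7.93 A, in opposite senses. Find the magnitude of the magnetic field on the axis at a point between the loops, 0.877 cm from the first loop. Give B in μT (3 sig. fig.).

Each loop contributes B = μ₀IR²/[2(R²+z²)^(3/2)] on the axis, with z measured from that loop.
Loop 1 (z = 0.00877 m): B₁ = 1.38×10⁻⁴ T. Loop 2 (z = 0.04423 m): B₂ = 3.18×10⁻⁵ T.
The fields oppose: B = |B₁ − B₂| = 1.06×10⁻⁴ T.

B ≈ 106 μT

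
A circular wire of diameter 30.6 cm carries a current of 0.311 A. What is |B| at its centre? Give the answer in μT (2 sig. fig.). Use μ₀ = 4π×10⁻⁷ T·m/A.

B ≈ 1.3 μT

At the centre of a circular loop the Biot–Savart law gives B = μ₀I/(2R) (so R = 0.153 m).
B = (4π×10⁻⁷ × 0.311) / (2 × 0.153) = 1.28×10⁻⁶ T.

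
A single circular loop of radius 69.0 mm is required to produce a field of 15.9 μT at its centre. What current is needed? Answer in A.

At the centre of a circular loop B = μ₀I/(2R), so I = 2RB/μ₀.
With R = 0.069 m, I = 2 × 0.069 × 1.59×10⁻⁵ / (4π×10⁻⁷) = 1.75 A.

I ≈ 1.75 A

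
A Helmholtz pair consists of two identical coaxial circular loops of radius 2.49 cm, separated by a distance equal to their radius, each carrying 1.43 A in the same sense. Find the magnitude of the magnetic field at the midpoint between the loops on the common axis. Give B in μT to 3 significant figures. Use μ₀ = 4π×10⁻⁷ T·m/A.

Each loop contributes B = μ₀IR²/[2(R²+z²)^(3/2)] on the axis, with z measured from that loop.
Loop 1 (z = 0.01245 m): B₁ = 2.58×10⁻⁵ T. Loop 2 (z = 0.01245 m): B₂ = 2.58×10⁻⁵ T.
The fields add: B = B₁ + B₂ = 5.16×10⁻⁵ T.

B ≈ 51.6 μT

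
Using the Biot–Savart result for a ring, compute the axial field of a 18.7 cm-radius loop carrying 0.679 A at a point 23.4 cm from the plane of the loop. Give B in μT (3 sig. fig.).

On the axis of a circular loop, B = μ₀IR² / [2(R²+z²)^(3/2)].
R² + z² = (0.187)² + (0.234)² = 0.08972 m², and (R²+z²)^(3/2) = 2.69×10⁻² m³.
B = (4π×10⁻⁷ × 0.679 × 0.03497) / (2 × 2.69×10⁻²) = 5.55×10⁻⁷ T.

B ≈ 0.555 μT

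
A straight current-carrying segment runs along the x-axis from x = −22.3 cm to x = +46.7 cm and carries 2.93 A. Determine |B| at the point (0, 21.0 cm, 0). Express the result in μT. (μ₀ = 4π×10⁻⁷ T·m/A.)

B ≈ 2.29 μT

For a finite straight segment, B = (μ₀I/4πd)(sinθ₁ + sinθ₂), where θ₁, θ₂ are the angles from the perpendicular to each end.
The perpendicular distance is d = 0.21 m; the end-offsets along the wire are a = 0.223 m and b = 0.467 m.
sinθ₁ = 0.223/√(0.223²+0.21²) = 0.7280; sinθ₂ = 0.467/√(0.467²+0.21²) = 0.9120.
B = (4π×10⁻⁷ × 2.93) / (4π × 0.21) × (0.7280 + 0.9120) = 2.29×10⁻⁶ T.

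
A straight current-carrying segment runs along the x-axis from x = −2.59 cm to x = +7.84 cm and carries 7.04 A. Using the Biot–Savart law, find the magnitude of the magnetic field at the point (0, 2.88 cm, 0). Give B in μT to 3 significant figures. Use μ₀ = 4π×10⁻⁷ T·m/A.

B ≈ 39.3 μT

For a finite straight segment, B = (μ₀I/4πd)(sinθ₁ + sinθ₂), where θ₁, θ₂ are the angles from the perpendicular to each end.
The perpendicular distance is d = 0.0288 m; the end-offsets along the wire are a = 0.0259 m and b = 0.0784 m.
sinθ₁ = 0.0259/√(0.0259²+0.0288²) = 0.6687; sinθ₂ = 0.0784/√(0.0784²+0.0288²) = 0.9387.
B = (4π×10⁻⁷ × 7.04) / (4π × 0.0288) × (0.6687 + 0.9387) = 3.93×10⁻⁵ T.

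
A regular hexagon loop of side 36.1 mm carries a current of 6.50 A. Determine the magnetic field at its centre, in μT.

B ≈ 125 μT

Each side is a finite straight segment at perpendicular distance d = a/(2 tan(π/6)) = 0.03126 m from the centre, with end-angles ±π/6.
One side contributes B₁ = (μ₀I/4πd)·2 sin(π/6) = 2.08×10⁻⁵ T.
All 6 sides add in the same direction: B = 6 × 2.08×10⁻⁵ = 1.25×10⁻⁴ T.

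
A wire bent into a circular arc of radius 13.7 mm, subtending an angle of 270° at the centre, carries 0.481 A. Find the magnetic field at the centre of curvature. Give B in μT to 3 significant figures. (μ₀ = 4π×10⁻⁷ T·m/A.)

The Biot–Savart field of a circular arc at its centre is B = μ₀Iφ/(4πR), with φ = 4.712 rad.
B = (4π×10⁻⁷ × 0.481 × 4.712) / (4π × 0.0137) = 1.65×10⁻⁵ T.

B ≈ 16.5 μT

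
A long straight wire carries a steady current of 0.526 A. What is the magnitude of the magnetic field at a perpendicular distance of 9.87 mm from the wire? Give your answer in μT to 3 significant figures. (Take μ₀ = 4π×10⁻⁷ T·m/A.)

For an infinitely long straight wire, B = μ₀I/(2πd).
B = (4π×10⁻⁷ × 0.526) / (2π × 0.00987) = 1.07×10⁻⁵ T.

B ≈ 10.7 μT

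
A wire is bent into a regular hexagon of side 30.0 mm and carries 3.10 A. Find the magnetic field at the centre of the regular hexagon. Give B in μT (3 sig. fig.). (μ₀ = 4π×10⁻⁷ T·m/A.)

B ≈ 71.6 μT

Each side is a finite straight segment at perpendicular distance d = a/(2 tan(π/6)) = 0.02598 m from the centre, with end-angles ±π/6.
One side contributes B₁ = (μ₀I/4πd)·2 sin(π/6) = 1.19×10⁻⁵ T.
All 6 sides add in the same direction: B = 6 × 1.19×10⁻⁵ = 7.16×10⁻⁵ T.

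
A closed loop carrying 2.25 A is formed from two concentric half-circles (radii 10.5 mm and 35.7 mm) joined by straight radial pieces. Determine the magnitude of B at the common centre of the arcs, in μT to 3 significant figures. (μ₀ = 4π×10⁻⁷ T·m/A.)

B ≈ 47.5 μT

The radial connectors point toward the centre, so dl × r̂ = 0 and they contribute nothing.
Each semicircle gives μ₀I/(4R): inner arc 6.73×10⁻⁵ T, outer arc 1.98×10⁻⁵ T.
The two arcs carry current in opposite angular senses, so their fields oppose: B = |6.73×10⁻⁵ − 1.98×10⁻⁵| = 4.75×10⁻⁵ T.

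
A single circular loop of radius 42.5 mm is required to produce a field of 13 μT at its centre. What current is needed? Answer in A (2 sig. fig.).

I ≈ 0.88 A

At the centre of a circular loop B = μ₀I/(2R), so I = 2RB/μ₀.
With R = 0.0425 m, I = 2 × 0.0425 × 1.30×10⁻⁵ / (4π×10⁻⁷) = 0.879 A.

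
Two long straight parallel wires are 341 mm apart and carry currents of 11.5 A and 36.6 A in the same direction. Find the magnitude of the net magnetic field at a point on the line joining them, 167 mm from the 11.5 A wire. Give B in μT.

Each long wire gives B = μ₀I/(2πd). Distances are d₁ = 0.167 m and d₂ = 0.174 m.
B₁ = 1.38×10⁻⁵ T, B₂ = 4.21×10⁻⁵ T.
Between parallel currents the two contributions point in opposite directions, so they subtract. B = |B₁ − B₂| = |1.38×10⁻⁵ − 4.21×10⁻⁵| = 2.83×10⁻⁵ T.

B ≈ 28.3 μT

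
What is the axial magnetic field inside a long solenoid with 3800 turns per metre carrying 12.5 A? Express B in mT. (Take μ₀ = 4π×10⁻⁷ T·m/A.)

Inside a long solenoid, B = μ₀nI with n = 3800 turns/m.
B = 4π×10⁻⁷ × 3800 × 12.5 = 5.97×10⁻² T.

B ≈ 59.7 mT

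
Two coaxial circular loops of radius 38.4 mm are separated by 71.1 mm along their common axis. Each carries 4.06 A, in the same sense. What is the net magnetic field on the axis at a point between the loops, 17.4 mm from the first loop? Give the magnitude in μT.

Each loop contributes B = μ₀IR²/[2(R²+z²)^(3/2)] on the axis, with z measured from that loop.
Loop 1 (z = 0.0174 m): B₁ = 5.02×10⁻⁵ T. Loop 2 (z = 0.0537 m): B₂ = 1.31×10⁻⁵ T.
The fields add: B = B₁ + B₂ = 6.33×10⁻⁵ T.

B ≈ 63.3 μT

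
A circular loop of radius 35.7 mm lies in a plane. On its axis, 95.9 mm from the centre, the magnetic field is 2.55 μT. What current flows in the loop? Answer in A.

I ≈ 3.41 A

On the axis of a loop, B = μ₀IR²/[2(R²+z²)^(3/2)], so I = 2B(R²+z²)^(3/2)/(μ₀R²).
R² + z² = 0.001274 + 0.009197 = 0.01047 m²; raised to 3/2 gives 1.07×10⁻³ m³.
I = 2 × 2.55×10⁻⁶ × 1.07×10⁻³ / (1.26×10⁻⁶ × 0.001274) = 3.41 A.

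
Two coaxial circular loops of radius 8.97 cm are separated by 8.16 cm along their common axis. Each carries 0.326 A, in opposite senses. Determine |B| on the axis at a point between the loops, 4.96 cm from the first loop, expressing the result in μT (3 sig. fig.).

B ≈ 0.378 μT

Each loop contributes B = μ₀IR²/[2(R²+z²)^(3/2)] on the axis, with z measured from that loop.
Loop 1 (z = 0.0496 m): B₁ = 1.53×10⁻⁶ T. Loop 2 (z = 0.032 m): B₂ = 1.91×10⁻⁶ T.
The fields oppose: B = |B₁ − B₂| = 3.78×10⁻⁷ T.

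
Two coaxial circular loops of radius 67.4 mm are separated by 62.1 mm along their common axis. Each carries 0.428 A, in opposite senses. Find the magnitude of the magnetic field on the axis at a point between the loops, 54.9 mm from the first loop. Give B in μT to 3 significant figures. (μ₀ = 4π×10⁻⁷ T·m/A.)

B ≈ 2.06 μT

Each loop contributes B = μ₀IR²/[2(R²+z²)^(3/2)] on the axis, with z measured from that loop.
Loop 1 (z = 0.0549 m): B₁ = 1.86×10⁻⁶ T. Loop 2 (z = 0.0072 m): B₂ = 3.92×10⁻⁶ T.
The fields oppose: B = |B₁ − B₂| = 2.06×10⁻⁶ T.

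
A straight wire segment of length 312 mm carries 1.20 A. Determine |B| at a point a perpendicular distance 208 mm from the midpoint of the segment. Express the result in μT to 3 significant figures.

For a finite straight segment, B = (μ₀I/4πd)(sinθ₁ + sinθ₂), where θ₁, θ₂ are the angles from the perpendicular to each end.
The perpendicular from the point meets the wire at its midpoint, so each end is L/2 = 0.156 m away along the wire.
sinθ₁ = 0.156/√(0.156²+0.208²) = 0.6000; sinθ₂ = 0.156/√(0.156²+0.208²) = 0.6000.
B = (4π×10⁻⁷ × 1.20) / (4π × 0.208) × (0.6000 + 0.6000) = 6.92×10⁻⁷ T.

B ≈ 0.692 μT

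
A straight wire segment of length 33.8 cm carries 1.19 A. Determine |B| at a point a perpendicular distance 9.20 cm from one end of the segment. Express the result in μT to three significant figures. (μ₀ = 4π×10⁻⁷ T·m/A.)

B ≈ 1.25 μT

For a finite straight segment, B = (μ₀I/4πd)(sinθ₁ + sinθ₂), where θ₁, θ₂ are the angles from the perpendicular to each end.
The perpendicular foot is at one end, so the two end-offsets along the wire are 0 and L = 0.338 m.
sinθ₁ = 0/√(0²+0.092²) = 0.0000; sinθ₂ = 0.338/√(0.338²+0.092²) = 0.9649.
B = (4π×10⁻⁷ × 1.19) / (4π × 0.092) × (0.0000 + 0.9649) = 1.25×10⁻⁶ T.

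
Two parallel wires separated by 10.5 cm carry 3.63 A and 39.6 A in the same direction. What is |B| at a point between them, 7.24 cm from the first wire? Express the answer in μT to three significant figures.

Each long wire gives B = μ₀I/(2πd). Distances are d₁ = 0.0724 m and d₂ = 0.0326 m.
B₁ = 1.00×10⁻⁵ T, B₂ = 2.43×10⁻⁴ T.
Between parallel currents the two contributions point in opposite directions, so they subtract. B = |B₁ − B₂| = |1.00×10⁻⁵ − 2.43×10⁻⁴| = 2.33×10⁻⁴ T.

B ≈ 233 μT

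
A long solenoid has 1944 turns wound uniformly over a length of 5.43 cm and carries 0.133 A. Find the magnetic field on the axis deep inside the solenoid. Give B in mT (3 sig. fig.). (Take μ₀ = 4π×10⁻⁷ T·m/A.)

Inside a long solenoid, B = μ₀nI with n = 3.580×10⁴ turns/m.
B = 4π×10⁻⁷ × 3.580×10⁴ × 0.133 = 5.98×10⁻³ T.

B ≈ 5.98 mT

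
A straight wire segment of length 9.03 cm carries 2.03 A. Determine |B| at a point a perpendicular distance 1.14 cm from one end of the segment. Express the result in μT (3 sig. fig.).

For a finite straight segment, B = (μ₀I/4πd)(sinθ₁ + sinθ₂), where θ₁, θ₂ are the angles from the perpendicular to each end.
The perpendicular foot is at one end, so the two end-offsets along the wire are 0 and L = 0.0903 m.
sinθ₁ = 0/√(0²+0.0114²) = 0.0000; sinθ₂ = 0.0903/√(0.0903²+0.0114²) = 0.9921.
B = (4π×10⁻⁷ × 2.03) / (4π × 0.0114) × (0.0000 + 0.9921) = 1.77×10⁻⁵ T.

B ≈ 17.7 μT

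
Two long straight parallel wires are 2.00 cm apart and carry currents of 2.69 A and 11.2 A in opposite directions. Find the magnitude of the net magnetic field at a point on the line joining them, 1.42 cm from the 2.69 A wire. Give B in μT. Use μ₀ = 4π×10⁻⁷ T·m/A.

Each long wire gives B = μ₀I/(2πd). Distances are d₁ = 0.0142 m and d₂ = 0.0058 m.
B₁ = 3.79×10⁻⁵ T, B₂ = 3.86×10⁻⁴ T.
Between antiparallel currents both contributions point the same way, so they add. B = B₁ + B₂ = 3.79×10⁻⁵ + 3.86×10⁻⁴ = 4.24×10⁻⁴ T.

B ≈ 424 μT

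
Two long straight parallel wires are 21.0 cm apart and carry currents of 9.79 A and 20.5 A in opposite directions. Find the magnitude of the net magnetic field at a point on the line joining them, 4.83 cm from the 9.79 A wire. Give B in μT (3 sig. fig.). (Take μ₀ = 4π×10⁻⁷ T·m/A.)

Each long wire gives B = μ₀I/(2πd). Distances are d₁ = 0.0483 m and d₂ = 0.1617 m.
B₁ = 4.05×10⁻⁵ T, B₂ = 2.54×10⁻⁵ T.
Between antiparallel currents both contributions point the same way, so they add. B = B₁ + B₂ = 4.05×10⁻⁵ + 2.54×10⁻⁵ = 6.59×10⁻⁵ T.

B ≈ 65.9 μT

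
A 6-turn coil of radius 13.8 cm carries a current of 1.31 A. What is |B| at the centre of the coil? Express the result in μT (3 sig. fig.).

For an N-turn flat coil, B = Nμ₀I/(2R) with R = 0.138 m.
B = 6 × 5.96×10⁻⁶ T = 3.58×10⁻⁵ T.

B ≈ 35.8 μT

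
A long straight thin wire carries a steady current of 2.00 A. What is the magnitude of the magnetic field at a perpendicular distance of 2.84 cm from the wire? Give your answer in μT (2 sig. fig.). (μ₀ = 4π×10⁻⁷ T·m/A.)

For an infinitely long straight wire, B = μ₀I/(2πd).
B = (4π×10⁻⁷ × 2.00) / (2π × 0.0284) = 1.41×10⁻⁵ T.

B ≈ 14 μT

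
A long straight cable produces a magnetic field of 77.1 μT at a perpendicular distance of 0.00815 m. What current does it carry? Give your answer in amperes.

I ≈ 3.14 A

For a long straight wire B = μ₀I/(2πd), so I = 2πdB/μ₀.
I = 2π × 0.00815 × 7.71×10⁻⁵ / (4π×10⁻⁷) = 3.14 A.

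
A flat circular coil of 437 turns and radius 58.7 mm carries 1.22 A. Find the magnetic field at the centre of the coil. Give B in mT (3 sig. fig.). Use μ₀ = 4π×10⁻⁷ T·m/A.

B ≈ 5.71 mT

For an N-turn flat coil, B = Nμ₀I/(2R) with R = 0.0587 m.
B = 437 × 1.31×10⁻⁵ T = 5.71×10⁻³ T.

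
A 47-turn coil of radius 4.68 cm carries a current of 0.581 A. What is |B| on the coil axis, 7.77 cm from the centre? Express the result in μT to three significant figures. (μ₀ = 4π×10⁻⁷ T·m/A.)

B ≈ 50.4 μT

For an N-turn flat coil, B = Nμ₀IR²/[2(R²+z²)^(3/2)] with R = 0.0468 m, z = 0.0777 m.
B = 47 × 1.07×10⁻⁶ T = 5.04×10⁻⁵ T.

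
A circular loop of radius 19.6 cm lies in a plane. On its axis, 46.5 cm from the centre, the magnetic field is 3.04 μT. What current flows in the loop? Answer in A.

On the axis of a loop, B = μ₀IR²/[2(R²+z²)^(3/2)], so I = 2B(R²+z²)^(3/2)/(μ₀R²).
R² + z² = 0.03842 + 0.2162 = 0.2546 m²; raised to 3/2 gives 0.128 m³.
I = 2 × 3.04×10⁻⁶ × 0.128 / (1.26×10⁻⁶ × 0.03842) = 16.2 A.

I ≈ 16.2 A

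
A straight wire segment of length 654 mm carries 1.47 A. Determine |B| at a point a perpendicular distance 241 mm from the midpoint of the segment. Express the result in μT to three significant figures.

For a finite straight segment, B = (μ₀I/4πd)(sinθ₁ + sinθ₂), where θ₁, θ₂ are the angles from the perpendicular to each end.
The perpendicular from the point meets the wire at its midpoint, so each end is L/2 = 0.327 m away along the wire.
sinθ₁ = 0.327/√(0.327²+0.241²) = 0.8050; sinθ₂ = 0.327/√(0.327²+0.241²) = 0.8050.
B = (4π×10⁻⁷ × 1.47) / (4π × 0.241) × (0.8050 + 0.8050) = 9.82×10⁻⁷ T.

B ≈ 0.982 μT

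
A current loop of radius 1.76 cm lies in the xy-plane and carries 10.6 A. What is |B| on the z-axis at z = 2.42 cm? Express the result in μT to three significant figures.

B ≈ 77.0 μT

On the axis of a circular loop, B = μ₀IR² / [2(R²+z²)^(3/2)].
R² + z² = (0.0176)² + (0.0242)² = 0.0008954 m², and (R²+z²)^(3/2) = 2.68×10⁻⁵ m³.
B = (4π×10⁻⁷ × 10.6 × 0.0003098) / (2 × 2.68×10⁻⁵) = 7.70×10⁻⁵ T.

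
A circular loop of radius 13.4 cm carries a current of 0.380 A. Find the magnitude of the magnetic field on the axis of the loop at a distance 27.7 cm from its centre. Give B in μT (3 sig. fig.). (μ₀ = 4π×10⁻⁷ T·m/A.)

On the axis of a circular loop, B = μ₀IR² / [2(R²+z²)^(3/2)].
R² + z² = (0.134)² + (0.277)² = 0.09469 m², and (R²+z²)^(3/2) = 2.91×10⁻² m³.
B = (4π×10⁻⁷ × 0.380 × 0.01796) / (2 × 2.91×10⁻²) = 1.47×10⁻⁷ T.

B ≈ 0.147 μT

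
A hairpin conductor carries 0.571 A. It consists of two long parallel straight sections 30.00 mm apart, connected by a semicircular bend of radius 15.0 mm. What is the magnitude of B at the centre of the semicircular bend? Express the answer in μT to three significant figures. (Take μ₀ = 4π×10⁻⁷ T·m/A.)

The semicircular arc contributes B_arc = μ₀I·π/(4πR) = μ₀I/(4R) = 1.20×10⁻⁵ T.
Each semi-infinite lead is at perpendicular distance R = 0.015 m from the centre, with the perpendicular foot at its near end, so it contributes μ₀I/(4πR); both point the same way, together 7.61×10⁻⁶ T.
Arc and leads all point the same direction: B = 1.20×10⁻⁵ + 7.61×10⁻⁶ = 1.96×10⁻⁵ T.

B ≈ 19.6 μT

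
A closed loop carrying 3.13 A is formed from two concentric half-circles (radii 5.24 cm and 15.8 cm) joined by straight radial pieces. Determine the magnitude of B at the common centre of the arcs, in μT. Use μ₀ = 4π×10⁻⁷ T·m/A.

B ≈ 12.5 μT

The radial connectors point toward the centre, so dl × r̂ = 0 and they contribute nothing.
Each semicircle gives μ₀I/(4R): inner arc 1.88×10⁻⁵ T, outer arc 6.22×10⁻⁶ T.
The two arcs carry current in opposite angular senses, so their fields oppose: B = |1.88×10⁻⁵ − 6.22×10⁻⁶| = 1.25×10⁻⁵ T.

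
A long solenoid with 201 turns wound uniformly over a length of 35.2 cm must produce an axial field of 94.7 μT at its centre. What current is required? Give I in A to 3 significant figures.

Inside a long solenoid B = μ₀nI with n = 571 m⁻¹, so I = B/(μ₀n).
I = 9.47×10⁻⁵ / (4π×10⁻⁷ × 571) = 0.132 A.

I ≈ 0.132 A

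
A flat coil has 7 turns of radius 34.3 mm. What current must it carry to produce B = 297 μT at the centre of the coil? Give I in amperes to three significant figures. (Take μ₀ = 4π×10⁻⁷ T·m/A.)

I ≈ 2.32 A

For an N-turn coil, B = Nμ₀I/(2R) with R = 0.0343 m, so I = 2RB/(Nμ₀) = 2 × 0.0343 × 2.97×10⁻⁴ / (7 × 4π×10⁻⁷) = 2.32 A.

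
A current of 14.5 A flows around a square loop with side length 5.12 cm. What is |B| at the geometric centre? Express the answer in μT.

B ≈ 320 μT

Each side is a finite straight segment at perpendicular distance d = a/(2 tan(π/4)) = 0.0256 m from the centre, with end-angles ±π/4.
One side contributes B₁ = (μ₀I/4πd)·2 sin(π/4) = 8.01×10⁻⁵ T.
All 4 sides add in the same direction: B = 4 × 8.01×10⁻⁵ = 3.20×10⁻⁴ T.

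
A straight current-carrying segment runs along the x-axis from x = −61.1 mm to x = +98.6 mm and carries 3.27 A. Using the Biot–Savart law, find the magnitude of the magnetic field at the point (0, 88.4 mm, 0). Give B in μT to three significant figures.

B ≈ 4.86 μT

For a finite straight segment, B = (μ₀I/4πd)(sinθ₁ + sinθ₂), where θ₁, θ₂ are the angles from the perpendicular to each end.
The perpendicular distance is d = 0.0884 m; the end-offsets along the wire are a = 0.0611 m and b = 0.0986 m.
sinθ₁ = 0.0611/√(0.0611²+0.0884²) = 0.5686; sinθ₂ = 0.0986/√(0.0986²+0.0884²) = 0.7446.
B = (4π×10⁻⁷ × 3.27) / (4π × 0.0884) × (0.5686 + 0.7446) = 4.86×10⁻⁶ T.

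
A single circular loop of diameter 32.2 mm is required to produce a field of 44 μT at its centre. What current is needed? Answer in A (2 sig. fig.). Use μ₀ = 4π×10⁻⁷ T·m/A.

I ≈ 1.1 A

At the centre of a circular loop B = μ₀I/(2R), so I = 2RB/μ₀.
With R = 0.0161 m, I = 2 × 0.0161 × 4.40×10⁻⁵ / (4π×10⁻⁷) = 1.13 A.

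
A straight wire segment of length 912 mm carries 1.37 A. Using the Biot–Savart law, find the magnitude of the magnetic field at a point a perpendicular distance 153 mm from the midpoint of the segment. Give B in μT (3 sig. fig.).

For a finite straight segment, B = (μ₀I/4πd)(sinθ₁ + sinθ₂), where θ₁, θ₂ are the angles from the perpendicular to each end.
The perpendicular from the point meets the wire at its midpoint, so each end is L/2 = 0.456 m away along the wire.
sinθ₁ = 0.456/√(0.456²+0.153²) = 0.9481; sinθ₂ = 0.456/√(0.456²+0.153²) = 0.9481.
B = (4π×10⁻⁷ × 1.37) / (4π × 0.153) × (0.9481 + 0.9481) = 1.70×10⁻⁶ T.

B ≈ 1.70 μT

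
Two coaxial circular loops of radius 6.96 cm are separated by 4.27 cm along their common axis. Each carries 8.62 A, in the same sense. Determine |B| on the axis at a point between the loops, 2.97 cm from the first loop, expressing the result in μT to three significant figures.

B ≈ 134 μT

Each loop contributes B = μ₀IR²/[2(R²+z²)^(3/2)] on the axis, with z measured from that loop.
Loop 1 (z = 0.0297 m): B₁ = 6.05×10⁻⁵ T. Loop 2 (z = 0.013 m): B₂ = 7.39×10⁻⁵ T.
The fields add: B = B₁ + B₂ = 1.34×10⁻⁴ T.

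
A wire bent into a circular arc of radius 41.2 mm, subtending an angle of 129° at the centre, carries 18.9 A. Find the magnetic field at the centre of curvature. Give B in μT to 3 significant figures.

B ≈ 103 μT

The Biot–Savart field of a circular arc at its centre is B = μ₀Iφ/(4πR), with φ = 2.251 rad.
B = (4π×10⁻⁷ × 18.9 × 2.251) / (4π × 0.0412) = 1.03×10⁻⁴ T.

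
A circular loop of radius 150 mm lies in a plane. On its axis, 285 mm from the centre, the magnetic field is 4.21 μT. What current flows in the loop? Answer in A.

On the axis of a loop, B = μ₀IR²/[2(R²+z²)^(3/2)], so I = 2B(R²+z²)^(3/2)/(μ₀R²).
R² + z² = 0.0225 + 0.08123 = 0.1037 m²; raised to 3/2 gives 3.34×10⁻² m³.
I = 2 × 4.21×10⁻⁶ × 3.34×10⁻² / (1.26×10⁻⁶ × 0.0225) = 9.95 A.

I ≈ 9.95 A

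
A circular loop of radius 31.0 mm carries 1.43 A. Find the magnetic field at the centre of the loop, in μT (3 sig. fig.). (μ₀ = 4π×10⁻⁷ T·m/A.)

At the centre of a circular loop the Biot–Savart law gives B = μ₀I/(2R).
B = (4π×10⁻⁷ × 1.43) / (2 × 0.031) = 2.90×10⁻⁵ T.

B ≈ 29.0 μT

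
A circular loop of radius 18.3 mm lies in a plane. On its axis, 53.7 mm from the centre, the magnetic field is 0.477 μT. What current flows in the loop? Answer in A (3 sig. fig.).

I ≈ 0.414 A

On the axis of a loop, B = μ₀IR²/[2(R²+z²)^(3/2)], so I = 2B(R²+z²)^(3/2)/(μ₀R²).
R² + z² = 0.0003349 + 0.002884 = 0.003219 m²; raised to 3/2 gives 1.83×10⁻⁴ m³.
I = 2 × 4.77×10⁻⁷ × 1.83×10⁻⁴ / (1.26×10⁻⁶ × 0.0003349) = 0.414 A.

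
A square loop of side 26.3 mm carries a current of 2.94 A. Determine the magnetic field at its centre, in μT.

Each side is a finite straight segment at perpendicular distance d = a/(2 tan(π/4)) = 0.01315 m from the centre, with end-angles ±π/4.
One side contributes B₁ = (μ₀I/4πd)·2 sin(π/4) = 3.16×10⁻⁵ T.
All 4 sides add in the same direction: B = 4 × 3.16×10⁻⁵ = 1.26×10⁻⁴ T.

B ≈ 126 μT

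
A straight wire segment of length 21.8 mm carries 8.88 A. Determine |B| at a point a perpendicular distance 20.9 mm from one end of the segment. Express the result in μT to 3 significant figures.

For a finite straight segment, B = (μ₀I/4πd)(sinθ₁ + sinθ₂), where θ₁, θ₂ are the angles from the perpendicular to each end.
The perpendicular foot is at one end, so the two end-offsets along the wire are 0 and L = 0.0218 m.
sinθ₁ = 0/√(0²+0.0209²) = 0.0000; sinθ₂ = 0.0218/√(0.0218²+0.0209²) = 0.7219.
B = (4π×10⁻⁷ × 8.88) / (4π × 0.0209) × (0.0000 + 0.7219) = 3.07×10⁻⁵ T.

B ≈ 30.7 μT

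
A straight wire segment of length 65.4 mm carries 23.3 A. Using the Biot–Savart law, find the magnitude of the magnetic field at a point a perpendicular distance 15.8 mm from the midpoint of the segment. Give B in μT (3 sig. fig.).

B ≈ 266 μT

For a finite straight segment, B = (μ₀I/4πd)(sinθ₁ + sinθ₂), where θ₁, θ₂ are the angles from the perpendicular to each end.
The perpendicular from the point meets the wire at its midpoint, so each end is L/2 = 0.0327 m away along the wire.
sinθ₁ = 0.0327/√(0.0327²+0.0158²) = 0.9004; sinθ₂ = 0.0327/√(0.0327²+0.0158²) = 0.9004.
B = (4π×10⁻⁷ × 23.3) / (4π × 0.0158) × (0.9004 + 0.9004) = 2.66×10⁻⁴ T.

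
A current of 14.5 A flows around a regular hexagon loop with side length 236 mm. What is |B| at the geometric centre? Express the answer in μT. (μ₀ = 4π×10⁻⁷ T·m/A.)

Each side is a finite straight segment at perpendicular distance d = a/(2 tan(π/6)) = 0.2044 m from the centre, with end-angles ±π/6.
One side contributes B₁ = (μ₀I/4πd)·2 sin(π/6) = 7.09×10⁻⁶ T.
All 6 sides add in the same direction: B = 6 × 7.09×10⁻⁶ = 4.26×10⁻⁵ T.

B ≈ 42.6 μT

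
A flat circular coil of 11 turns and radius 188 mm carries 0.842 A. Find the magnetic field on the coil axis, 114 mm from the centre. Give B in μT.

For an N-turn flat coil, B = Nμ₀IR²/[2(R²+z²)^(3/2)] with R = 0.188 m, z = 0.114 m.
B = 11 × 1.76×10⁻⁶ T = 1.94×10⁻⁵ T.

B ≈ 19.4 μT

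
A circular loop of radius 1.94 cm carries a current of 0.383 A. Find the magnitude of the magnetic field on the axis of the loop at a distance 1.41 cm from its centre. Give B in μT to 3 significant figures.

B ≈ 6.57 μT

On the axis of a circular loop, B = μ₀IR² / [2(R²+z²)^(3/2)].
R² + z² = (0.0194)² + (0.0141)² = 0.0005752 m², and (R²+z²)^(3/2) = 1.38×10⁻⁵ m³.
B = (4π×10⁻⁷ × 0.383 × 0.0003764) / (2 × 1.38×10⁻⁵) = 6.57×10⁻⁶ T.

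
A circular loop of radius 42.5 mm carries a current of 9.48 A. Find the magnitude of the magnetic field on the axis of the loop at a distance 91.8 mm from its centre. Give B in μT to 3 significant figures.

On the axis of a circular loop, B = μ₀IR² / [2(R²+z²)^(3/2)].
R² + z² = (0.0425)² + (0.0918)² = 0.01023 m², and (R²+z²)^(3/2) = 1.04×10⁻³ m³.
B = (4π×10⁻⁷ × 9.48 × 0.001806) / (2 × 1.04×10⁻³) = 1.04×10⁻⁵ T.

B ≈ 10.4 μT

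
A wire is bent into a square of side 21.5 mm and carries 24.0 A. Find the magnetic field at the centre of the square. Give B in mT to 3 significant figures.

Each side is a finite straight segment at perpendicular distance d = a/(2 tan(π/4)) = 0.01075 m from the centre, with end-angles ±π/4.
One side contributes B₁ = (μ₀I/4πd)·2 sin(π/4) = 3.16×10⁻⁴ T.
All 4 sides add in the same direction: B = 4 × 3.16×10⁻⁴ = 1.26×10⁻³ T.

B ≈ 1.26 mT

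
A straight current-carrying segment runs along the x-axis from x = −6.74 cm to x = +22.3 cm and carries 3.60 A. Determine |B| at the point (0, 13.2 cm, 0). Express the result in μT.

For a finite straight segment, B = (μ₀I/4πd)(sinθ₁ + sinθ₂), where θ₁, θ₂ are the angles from the perpendicular to each end.
The perpendicular distance is d = 0.132 m; the end-offsets along the wire are a = 0.0674 m and b = 0.223 m.
sinθ₁ = 0.0674/√(0.0674²+0.132²) = 0.4548; sinθ₂ = 0.223/√(0.223²+0.132²) = 0.8605.
B = (4π×10⁻⁷ × 3.60) / (4π × 0.132) × (0.4548 + 0.8605) = 3.59×10⁻⁶ T.

B ≈ 3.59 μT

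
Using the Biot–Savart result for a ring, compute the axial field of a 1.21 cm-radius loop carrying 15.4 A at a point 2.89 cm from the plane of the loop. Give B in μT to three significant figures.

B ≈ 46.1 μT

On the axis of a circular loop, B = μ₀IR² / [2(R²+z²)^(3/2)].
R² + z² = (0.0121)² + (0.0289)² = 0.0009816 m², and (R²+z²)^(3/2) = 3.08×10⁻⁵ m³.
B = (4π×10⁻⁷ × 15.4 × 0.0001464) / (2 × 3.08×10⁻⁵) = 4.61×10⁻⁵ T.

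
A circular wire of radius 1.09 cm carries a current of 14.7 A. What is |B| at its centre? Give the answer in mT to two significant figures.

B ≈ 0.85 mT

At the centre of a circular loop the Biot–Savart law gives B = μ₀I/(2R).
B = (4π×10⁻⁷ × 14.7) / (2 × 0.0109) = 8.47×10⁻⁴ T.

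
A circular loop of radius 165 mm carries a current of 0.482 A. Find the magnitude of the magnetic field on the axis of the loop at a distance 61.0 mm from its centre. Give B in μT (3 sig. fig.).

B ≈ 1.51 μT

On the axis of a circular loop, B = μ₀IR² / [2(R²+z²)^(3/2)].
R² + z² = (0.165)² + (0.061)² = 0.03095 m², and (R²+z²)^(3/2) = 5.44×10⁻³ m³.
B = (4π×10⁻⁷ × 0.482 × 0.02723) / (2 × 5.44×10⁻³) = 1.51×10⁻⁶ T.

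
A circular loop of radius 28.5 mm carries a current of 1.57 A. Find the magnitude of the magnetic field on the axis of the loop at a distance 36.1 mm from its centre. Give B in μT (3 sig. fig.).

B ≈ 8.23 μT

On the axis of a circular loop, B = μ₀IR² / [2(R²+z²)^(3/2)].
R² + z² = (0.0285)² + (0.0361)² = 0.002115 m², and (R²+z²)^(3/2) = 9.73×10⁻⁵ m³.
B = (4π×10⁻⁷ × 1.57 × 0.0008123) / (2 × 9.73×10⁻⁵) = 8.23×10⁻⁶ T.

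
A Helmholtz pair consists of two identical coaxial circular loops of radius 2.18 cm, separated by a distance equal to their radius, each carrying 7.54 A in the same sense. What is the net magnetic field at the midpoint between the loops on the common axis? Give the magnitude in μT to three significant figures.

B ≈ 311 μT

Each loop contributes B = μ₀IR²/[2(R²+z²)^(3/2)] on the axis, with z measured from that loop.
Loop 1 (z = 0.0109 m): B₁ = 1.55×10⁻⁴ T. Loop 2 (z = 0.0109 m): B₂ = 1.55×10⁻⁴ T.
The fields add: B = B₁ + B₂ = 3.11×10⁻⁴ T.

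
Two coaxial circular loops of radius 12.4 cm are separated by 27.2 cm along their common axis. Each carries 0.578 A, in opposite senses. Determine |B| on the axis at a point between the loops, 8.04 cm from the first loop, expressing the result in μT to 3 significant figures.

Each loop contributes B = μ₀IR²/[2(R²+z²)^(3/2)] on the axis, with z measured from that loop.
Loop 1 (z = 0.0804 m): B₁ = 1.73×10⁻⁶ T. Loop 2 (z = 0.1916 m): B₂ = 4.70×10⁻⁷ T.
The fields oppose: B = |B₁ − B₂| = 1.26×10⁻⁶ T.

B ≈ 1.26 μT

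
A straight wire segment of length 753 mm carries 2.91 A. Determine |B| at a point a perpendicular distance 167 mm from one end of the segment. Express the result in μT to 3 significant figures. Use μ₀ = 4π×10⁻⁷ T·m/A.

For a finite straight segment, B = (μ₀I/4πd)(sinθ₁ + sinθ₂), where θ₁, θ₂ are the angles from the perpendicular to each end.
The perpendicular foot is at one end, so the two end-offsets along the wire are 0 and L = 0.753 m.
sinθ₁ = 0/√(0²+0.167²) = 0.0000; sinθ₂ = 0.753/√(0.753²+0.167²) = 0.9763.
B = (4π×10⁻⁷ × 2.91) / (4π × 0.167) × (0.0000 + 0.9763) = 1.70×10⁻⁶ T.

B ≈ 1.70 μT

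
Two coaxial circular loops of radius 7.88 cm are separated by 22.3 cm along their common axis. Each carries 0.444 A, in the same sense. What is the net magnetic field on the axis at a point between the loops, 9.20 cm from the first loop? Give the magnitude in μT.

Each loop contributes B = μ₀IR²/[2(R²+z²)^(3/2)] on the axis, with z measured from that loop.
Loop 1 (z = 0.092 m): B₁ = 9.75×10⁻⁷ T. Loop 2 (z = 0.131 m): B₂ = 4.85×10⁻⁷ T.
The fields add: B = B₁ + B₂ = 1.46×10⁻⁶ T.

B ≈ 1.46 μT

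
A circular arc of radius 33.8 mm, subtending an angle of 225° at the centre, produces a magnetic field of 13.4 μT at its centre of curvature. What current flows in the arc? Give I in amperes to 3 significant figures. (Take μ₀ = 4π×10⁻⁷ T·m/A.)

For a circular arc, B = μ₀Iφ/(4πR) with φ in radians; here φ = 3.927 rad.
So I = 4πRB/(μ₀φ) = 4π × 0.0338 × 1.34×10⁻⁵ / (4π×10⁻⁷ × 3.927) = 1.15 A.

I ≈ 1.15 A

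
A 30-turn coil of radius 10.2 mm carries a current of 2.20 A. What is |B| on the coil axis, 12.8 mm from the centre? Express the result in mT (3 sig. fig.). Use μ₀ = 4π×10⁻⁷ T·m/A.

For an N-turn flat coil, B = Nμ₀IR²/[2(R²+z²)^(3/2)] with R = 0.0102 m, z = 0.0128 m.
B = 30 × 3.28×10⁻⁵ T = 9.84×10⁻⁴ T.

B ≈ 0.984 mT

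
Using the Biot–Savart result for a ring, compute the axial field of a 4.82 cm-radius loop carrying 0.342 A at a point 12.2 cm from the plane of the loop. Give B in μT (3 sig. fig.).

On the axis of a circular loop, B = μ₀IR² / [2(R²+z²)^(3/2)].
R² + z² = (0.0482)² + (0.122)² = 0.01721 m², and (R²+z²)^(3/2) = 2.26×10⁻³ m³.
B = (4π×10⁻⁷ × 0.342 × 0.002323) / (2 × 2.26×10⁻³) = 2.21×10⁻⁷ T.

B ≈ 0.221 μT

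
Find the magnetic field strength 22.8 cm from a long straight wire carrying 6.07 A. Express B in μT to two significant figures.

B ≈ 5.3 μT

For an infinitely long straight wire, B = μ₀I/(2πd).
B = (4π×10⁻⁷ × 6.07) / (2π × 0.228) = 5.32×10⁻⁶ T.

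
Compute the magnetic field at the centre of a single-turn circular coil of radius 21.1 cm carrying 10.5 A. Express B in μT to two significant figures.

B ≈ 31 μT

At the centre of a circular loop the Biot–Savart law gives B = μ₀I/(2R).
B = (4π×10⁻⁷ × 10.5) / (2 × 0.211) = 3.13×10⁻⁵ T.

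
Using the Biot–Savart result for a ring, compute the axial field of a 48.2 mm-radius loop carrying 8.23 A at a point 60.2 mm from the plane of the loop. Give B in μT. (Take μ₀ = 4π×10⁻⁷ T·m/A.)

On the axis of a circular loop, B = μ₀IR² / [2(R²+z²)^(3/2)].
R² + z² = (0.0482)² + (0.0602)² = 0.005947 m², and (R²+z²)^(3/2) = 4.59×10⁻⁴ m³.
B = (4π×10⁻⁷ × 8.23 × 0.002323) / (2 × 4.59×10⁻⁴) = 2.62×10⁻⁵ T.

B ≈ 26.2 μT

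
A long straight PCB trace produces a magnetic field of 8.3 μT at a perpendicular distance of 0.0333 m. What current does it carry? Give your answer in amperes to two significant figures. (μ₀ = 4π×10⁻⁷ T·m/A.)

I ≈ 1.4 A

For a long straight wire B = μ₀I/(2πd), so I = 2πdB/μ₀.
I = 2π × 0.0333 × 8.30×10⁻⁶ / (4π×10⁻⁷) = 1.38 A.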